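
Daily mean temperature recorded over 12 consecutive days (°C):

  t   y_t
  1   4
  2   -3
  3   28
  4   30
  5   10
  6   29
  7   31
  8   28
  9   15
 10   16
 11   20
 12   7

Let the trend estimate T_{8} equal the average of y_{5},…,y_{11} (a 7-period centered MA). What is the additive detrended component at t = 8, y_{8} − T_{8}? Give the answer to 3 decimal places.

Trend T_8 = (10 + 29 + 31 + 28 + 15 + 16 + 20) / 7 = 149/7 = 21.28571
Detrended value: 28 − 21.28571 = 6.714

6.714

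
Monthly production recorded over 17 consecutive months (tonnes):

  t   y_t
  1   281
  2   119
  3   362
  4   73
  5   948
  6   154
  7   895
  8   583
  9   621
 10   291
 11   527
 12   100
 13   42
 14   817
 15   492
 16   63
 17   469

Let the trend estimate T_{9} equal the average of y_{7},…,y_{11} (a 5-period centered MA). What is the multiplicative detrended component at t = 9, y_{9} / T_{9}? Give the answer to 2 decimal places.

Trend T_9 = (895 + 583 + 621 + 291 + 527) / 5 = 2917/5 = 583.4000
Ratio to trend: 621 / 583.4000 = 1.06

1.06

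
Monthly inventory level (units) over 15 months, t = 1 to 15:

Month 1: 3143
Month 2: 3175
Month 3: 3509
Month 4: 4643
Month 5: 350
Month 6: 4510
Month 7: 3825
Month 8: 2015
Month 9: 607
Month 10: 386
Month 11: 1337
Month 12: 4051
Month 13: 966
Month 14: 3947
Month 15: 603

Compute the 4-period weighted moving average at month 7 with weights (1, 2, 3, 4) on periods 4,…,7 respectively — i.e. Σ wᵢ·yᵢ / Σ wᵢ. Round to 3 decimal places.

3417.300

Weighted sum: 1·4643 + 2·350 + 3·4510 + 4·3825 = 4643 + 700 + 13530 + 15300 = 34173
Weight total: 1 + 2 + 3 + 4 = 10
WMA = 34173 / 10 = 3417.300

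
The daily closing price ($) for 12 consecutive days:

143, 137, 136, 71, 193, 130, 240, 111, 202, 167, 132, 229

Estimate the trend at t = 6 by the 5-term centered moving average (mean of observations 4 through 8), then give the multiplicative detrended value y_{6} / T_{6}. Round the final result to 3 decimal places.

Trend T_6 = (71 + 193 + 130 + 240 + 111) / 5 = 745/5 = 149.00000
Ratio to trend: 130 / 149.00000 = 0.872

0.872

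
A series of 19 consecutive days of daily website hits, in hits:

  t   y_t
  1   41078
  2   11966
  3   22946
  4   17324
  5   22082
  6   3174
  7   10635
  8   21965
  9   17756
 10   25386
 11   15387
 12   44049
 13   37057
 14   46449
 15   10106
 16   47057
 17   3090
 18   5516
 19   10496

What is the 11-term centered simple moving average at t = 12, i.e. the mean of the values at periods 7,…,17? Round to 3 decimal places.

Sum of periods 7–17: 10635 + 21965 + 17756 + 25386 + 15387 + 44049 + 37057 + 46449 + 10106 + 47057 + 3090 = 278937
Divide by 11: 278937 / 11 = 25357.909

25357.909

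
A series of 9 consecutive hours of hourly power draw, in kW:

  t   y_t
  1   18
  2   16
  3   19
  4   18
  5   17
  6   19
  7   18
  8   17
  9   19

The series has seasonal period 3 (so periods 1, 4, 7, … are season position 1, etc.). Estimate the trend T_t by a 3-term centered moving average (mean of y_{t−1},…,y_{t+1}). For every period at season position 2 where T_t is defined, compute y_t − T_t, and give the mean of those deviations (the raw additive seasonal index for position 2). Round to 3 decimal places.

-1.222

Season position 2 occurs at t = 2, 5, 8 (where T_t is defined).
t=2: T_2 = 17.66667; y_2 − T_2 = 16 − 17.66667 = -1.66667
t=5: T_5 = 18.00000; y_5 − T_5 = 17 − 18.00000 = -1.00000
t=8: T_8 = 18.00000; y_8 − T_8 = 17 − 18.00000 = -1.00000
Mean deviation: (-1.66667 + -1.00000 + -1.00000) / 3 = -1.222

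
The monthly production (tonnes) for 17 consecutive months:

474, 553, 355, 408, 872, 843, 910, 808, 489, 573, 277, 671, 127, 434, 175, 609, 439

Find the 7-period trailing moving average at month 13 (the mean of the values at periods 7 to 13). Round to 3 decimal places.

Sum of periods 7–13: 910 + 808 + 489 + 573 + 277 + 671 + 127 = 3855
Divide by 7: 3855 / 7 = 550.714

550.714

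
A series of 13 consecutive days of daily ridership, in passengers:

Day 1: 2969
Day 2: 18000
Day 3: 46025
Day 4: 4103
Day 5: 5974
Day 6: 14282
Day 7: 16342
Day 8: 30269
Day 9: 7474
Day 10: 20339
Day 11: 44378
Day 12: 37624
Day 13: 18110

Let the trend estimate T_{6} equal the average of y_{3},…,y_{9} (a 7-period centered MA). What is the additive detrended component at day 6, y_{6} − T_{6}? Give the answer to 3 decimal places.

-3499.286

Trend T_6 = (46025 + 4103 + 5974 + 14282 + 16342 + 30269 + 7474) / 7 = 124469/7 = 17781.28571
Detrended value: 14282 − 17781.28571 = -3499.286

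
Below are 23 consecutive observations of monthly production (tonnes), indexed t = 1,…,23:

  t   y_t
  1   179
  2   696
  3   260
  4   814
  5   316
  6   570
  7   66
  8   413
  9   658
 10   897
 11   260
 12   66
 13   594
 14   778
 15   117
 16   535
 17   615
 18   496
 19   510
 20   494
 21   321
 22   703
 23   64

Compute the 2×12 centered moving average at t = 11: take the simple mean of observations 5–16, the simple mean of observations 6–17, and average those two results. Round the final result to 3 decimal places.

451.625

Sum over 5–16: 316 + 570 + 66 + 413 + 658 + 897 + 260 + 66 + 594 + 778 + 117 + 535 = 5270
Sum over 6–17: 570 + 66 + 413 + 658 + 897 + 260 + 66 + 594 + 778 + 117 + 535 + 615 = 5569
CMA at t=11 = (5270 + 5569) / (2·12) = 10839 / 24 = 451.625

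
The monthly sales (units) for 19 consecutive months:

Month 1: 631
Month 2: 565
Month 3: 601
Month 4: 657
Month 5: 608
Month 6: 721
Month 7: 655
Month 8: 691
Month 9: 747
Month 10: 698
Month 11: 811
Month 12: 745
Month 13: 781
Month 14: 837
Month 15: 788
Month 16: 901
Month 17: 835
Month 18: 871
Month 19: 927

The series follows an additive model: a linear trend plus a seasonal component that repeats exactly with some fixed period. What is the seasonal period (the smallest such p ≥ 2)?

First differences y_{t+1} − y_t: -66, 36, 56, -49, 113, -66, 36, 56, -49, 113, -66, 36, …
The difference pattern repeats every 5 terms and not for any smaller step, so p = 5.

5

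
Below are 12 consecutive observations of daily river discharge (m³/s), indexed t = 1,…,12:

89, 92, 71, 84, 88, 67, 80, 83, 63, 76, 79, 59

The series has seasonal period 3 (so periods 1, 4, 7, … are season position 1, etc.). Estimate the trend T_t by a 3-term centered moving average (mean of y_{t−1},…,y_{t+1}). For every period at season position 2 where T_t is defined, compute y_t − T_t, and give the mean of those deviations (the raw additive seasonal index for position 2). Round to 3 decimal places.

Season position 2 occurs at t = 2, 5, 8, 11 (where T_t is defined).
t=2: T_2 = 84.00000; y_2 − T_2 = 92 − 84.00000 = 8.00000
t=5: T_5 = 79.66667; y_5 − T_5 = 88 − 79.66667 = 8.33333
t=8: T_8 = 75.33333; y_8 − T_8 = 83 − 75.33333 = 7.66667
t=11: T_11 = 71.33333; y_11 − T_11 = 79 − 71.33333 = 7.66667
Mean deviation: (8.00000 + 8.33333 + 7.66667 + 7.66667) / 4 = 7.917

7.917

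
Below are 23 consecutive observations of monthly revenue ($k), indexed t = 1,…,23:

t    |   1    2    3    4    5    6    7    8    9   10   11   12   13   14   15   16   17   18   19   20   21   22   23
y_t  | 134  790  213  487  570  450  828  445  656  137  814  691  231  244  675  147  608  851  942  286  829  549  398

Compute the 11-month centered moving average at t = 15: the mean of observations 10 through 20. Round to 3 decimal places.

Sum of periods 10–20: 137 + 814 + 691 + 231 + 244 + 675 + 147 + 608 + 851 + 942 + 286 = 5626
Divide by 11: 5626 / 11 = 511.455

511.455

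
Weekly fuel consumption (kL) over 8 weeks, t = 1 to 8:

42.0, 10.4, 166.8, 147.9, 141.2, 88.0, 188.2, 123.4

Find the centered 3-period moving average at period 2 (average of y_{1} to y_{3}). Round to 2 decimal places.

Sum of periods 1–3: 42.0 + 10.4 + 166.8 = 219.2
Divide by 3: 219.2 / 3 = 73.07

73.07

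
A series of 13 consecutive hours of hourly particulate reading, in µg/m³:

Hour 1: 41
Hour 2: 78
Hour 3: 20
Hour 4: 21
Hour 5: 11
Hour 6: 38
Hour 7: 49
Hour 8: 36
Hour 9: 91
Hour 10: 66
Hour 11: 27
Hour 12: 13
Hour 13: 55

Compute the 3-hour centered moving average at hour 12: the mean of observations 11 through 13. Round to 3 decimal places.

Sum of periods 11–13: 27 + 13 + 55 = 95
Divide by 3: 95 / 3 = 31.667

31.667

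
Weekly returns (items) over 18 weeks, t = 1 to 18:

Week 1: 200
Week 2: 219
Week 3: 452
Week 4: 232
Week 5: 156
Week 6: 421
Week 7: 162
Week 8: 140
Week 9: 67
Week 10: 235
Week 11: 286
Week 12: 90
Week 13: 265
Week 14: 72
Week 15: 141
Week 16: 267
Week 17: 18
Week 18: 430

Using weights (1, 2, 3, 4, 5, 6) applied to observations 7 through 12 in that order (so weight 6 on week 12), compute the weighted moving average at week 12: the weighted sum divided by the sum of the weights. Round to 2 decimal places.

169.19

Weighted sum: 1·162 + 2·140 + 3·67 + 4·235 + 5·286 + 6·90 = 162 + 280 + 201 + 940 + 1430 + 540 = 3553
Weight total: 1 + 2 + 3 + 4 + 5 + 6 = 21
WMA = 3553 / 21 = 169.19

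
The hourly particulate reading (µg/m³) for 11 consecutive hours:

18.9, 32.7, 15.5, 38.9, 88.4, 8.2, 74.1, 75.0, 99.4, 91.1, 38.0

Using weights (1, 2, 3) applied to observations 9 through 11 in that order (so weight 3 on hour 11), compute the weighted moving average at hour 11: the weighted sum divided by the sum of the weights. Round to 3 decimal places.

65.933

Weighted sum: 1·99.4 + 2·91.1 + 3·38.0 = 99.4 + 182.2 + 114.0 = 395.6
Weight total: 1 + 2 + 3 = 6
WMA = 395.6 / 6 = 65.933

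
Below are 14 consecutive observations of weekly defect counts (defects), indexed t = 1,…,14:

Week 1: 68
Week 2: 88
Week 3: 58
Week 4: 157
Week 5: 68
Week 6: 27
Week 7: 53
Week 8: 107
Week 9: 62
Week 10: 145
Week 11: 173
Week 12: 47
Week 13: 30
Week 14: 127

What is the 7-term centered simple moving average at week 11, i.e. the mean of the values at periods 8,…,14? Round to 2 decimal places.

98.71

Sum of periods 8–14: 107 + 62 + 145 + 173 + 47 + 30 + 127 = 691
Divide by 7: 691 / 7 = 98.71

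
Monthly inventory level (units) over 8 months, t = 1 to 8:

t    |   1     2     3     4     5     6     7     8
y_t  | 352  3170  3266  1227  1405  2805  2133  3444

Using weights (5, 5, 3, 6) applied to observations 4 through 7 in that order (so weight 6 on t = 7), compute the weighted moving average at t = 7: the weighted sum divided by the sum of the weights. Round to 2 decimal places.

1809.11

Weighted sum: 5·1227 + 5·1405 + 3·2805 + 6·2133 = 6135 + 7025 + 8415 + 12798 = 34373
Weight total: 5 + 5 + 3 + 6 = 19
WMA = 34373 / 19 = 1809.11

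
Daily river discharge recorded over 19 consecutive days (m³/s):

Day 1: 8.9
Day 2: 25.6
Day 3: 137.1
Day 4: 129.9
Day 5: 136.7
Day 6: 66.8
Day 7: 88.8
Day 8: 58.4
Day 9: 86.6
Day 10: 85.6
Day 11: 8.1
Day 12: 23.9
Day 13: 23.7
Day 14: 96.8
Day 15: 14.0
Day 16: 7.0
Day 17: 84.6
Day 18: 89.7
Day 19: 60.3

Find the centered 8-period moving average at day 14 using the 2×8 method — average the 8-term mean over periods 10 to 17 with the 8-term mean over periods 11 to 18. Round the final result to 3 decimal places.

43.219

Sum over 10–17: 85.6 + 8.1 + 23.9 + 23.7 + 96.8 + 14.0 + 7.0 + 84.6 = 343.7
Sum over 11–18: 8.1 + 23.9 + 23.7 + 96.8 + 14.0 + 7.0 + 84.6 + 89.7 = 347.8
CMA at t=14 = (343.7 + 347.8) / (2·8) = 691.5 / 16 = 43.219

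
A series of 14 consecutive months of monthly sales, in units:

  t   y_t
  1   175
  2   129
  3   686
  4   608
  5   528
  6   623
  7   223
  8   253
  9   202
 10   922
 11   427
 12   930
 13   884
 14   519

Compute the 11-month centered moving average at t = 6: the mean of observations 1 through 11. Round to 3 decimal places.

Sum of periods 1–11: 175 + 129 + 686 + 608 + 528 + 623 + 223 + 253 + 202 + 922 + 427 = 4776
Divide by 11: 4776 / 11 = 434.182

434.182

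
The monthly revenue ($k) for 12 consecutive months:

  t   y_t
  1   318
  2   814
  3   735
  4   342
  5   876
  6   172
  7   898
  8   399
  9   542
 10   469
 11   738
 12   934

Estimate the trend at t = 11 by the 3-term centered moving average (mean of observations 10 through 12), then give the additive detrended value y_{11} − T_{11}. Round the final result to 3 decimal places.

Trend T_11 = (469 + 738 + 934) / 3 = 2141/3 = 713.66667
Detrended value: 738 − 713.66667 = 24.333

24.333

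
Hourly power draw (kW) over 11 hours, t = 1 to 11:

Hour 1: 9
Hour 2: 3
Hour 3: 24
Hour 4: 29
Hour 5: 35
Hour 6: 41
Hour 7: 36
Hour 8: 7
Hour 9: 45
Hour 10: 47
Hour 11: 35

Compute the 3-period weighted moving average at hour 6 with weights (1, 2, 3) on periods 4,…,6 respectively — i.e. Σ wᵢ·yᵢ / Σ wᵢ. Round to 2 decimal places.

Weighted sum: 1·29 + 2·35 + 3·41 = 29 + 70 + 123 = 222
Weight total: 1 + 2 + 3 = 6
WMA = 222 / 6 = 37.00

37.00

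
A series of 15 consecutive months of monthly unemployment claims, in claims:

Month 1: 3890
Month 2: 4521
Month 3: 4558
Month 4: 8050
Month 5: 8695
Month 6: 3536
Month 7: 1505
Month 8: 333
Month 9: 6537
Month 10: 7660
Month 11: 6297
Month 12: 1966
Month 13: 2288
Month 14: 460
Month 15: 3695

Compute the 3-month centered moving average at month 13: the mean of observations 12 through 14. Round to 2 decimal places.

Sum of periods 12–14: 1966 + 2288 + 460 = 4714
Divide by 3: 4714 / 3 = 1571.33

1571.33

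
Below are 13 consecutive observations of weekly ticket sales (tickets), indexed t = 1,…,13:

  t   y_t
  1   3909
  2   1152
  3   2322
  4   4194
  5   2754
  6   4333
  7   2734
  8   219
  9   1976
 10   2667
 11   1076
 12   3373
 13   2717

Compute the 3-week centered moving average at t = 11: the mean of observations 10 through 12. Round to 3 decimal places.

Sum of periods 10–12: 2667 + 1076 + 3373 = 7116
Divide by 3: 7116 / 3 = 2372.000

2372.000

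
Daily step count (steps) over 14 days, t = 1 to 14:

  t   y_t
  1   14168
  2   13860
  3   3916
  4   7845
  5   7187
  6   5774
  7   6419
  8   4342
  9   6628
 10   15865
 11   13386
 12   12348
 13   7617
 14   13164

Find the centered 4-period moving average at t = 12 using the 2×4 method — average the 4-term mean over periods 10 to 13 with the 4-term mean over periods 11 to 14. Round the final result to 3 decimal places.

11966.375

Sum over 10–13: 15865 + 13386 + 12348 + 7617 = 49216
Sum over 11–14: 13386 + 12348 + 7617 + 13164 = 46515
CMA at t=12 = (49216 + 46515) / (2·4) = 95731 / 8 = 11966.375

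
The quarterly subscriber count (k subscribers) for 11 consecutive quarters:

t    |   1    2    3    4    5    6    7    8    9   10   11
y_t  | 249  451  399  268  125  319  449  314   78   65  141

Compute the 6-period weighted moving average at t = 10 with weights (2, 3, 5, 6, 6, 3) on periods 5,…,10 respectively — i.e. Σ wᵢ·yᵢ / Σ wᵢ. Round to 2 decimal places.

Weighted sum: 2·125 + 3·319 + 5·449 + 6·314 + 6·78 + 3·65 = 250 + 957 + 2245 + 1884 + 468 + 195 = 5999
Weight total: 2 + 3 + 5 + 6 + 6 + 3 = 25
WMA = 5999 / 25 = 239.96

239.96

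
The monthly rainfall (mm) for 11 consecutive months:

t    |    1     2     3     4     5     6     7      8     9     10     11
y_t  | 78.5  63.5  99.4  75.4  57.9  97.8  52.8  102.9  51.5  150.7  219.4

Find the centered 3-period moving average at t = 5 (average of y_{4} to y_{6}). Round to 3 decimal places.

Sum of periods 4–6: 75.4 + 57.9 + 97.8 = 231.1
Divide by 3: 231.1 / 3 = 77.033

77.033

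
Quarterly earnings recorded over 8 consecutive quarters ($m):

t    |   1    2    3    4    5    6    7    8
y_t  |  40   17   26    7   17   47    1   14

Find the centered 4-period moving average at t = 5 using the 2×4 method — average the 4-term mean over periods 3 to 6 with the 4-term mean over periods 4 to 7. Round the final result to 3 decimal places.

Sum over 3–6: 26 + 7 + 17 + 47 = 97
Sum over 4–7: 7 + 17 + 47 + 1 = 72
CMA at t=5 = (97 + 72) / (2·4) = 169 / 8 = 21.125

21.125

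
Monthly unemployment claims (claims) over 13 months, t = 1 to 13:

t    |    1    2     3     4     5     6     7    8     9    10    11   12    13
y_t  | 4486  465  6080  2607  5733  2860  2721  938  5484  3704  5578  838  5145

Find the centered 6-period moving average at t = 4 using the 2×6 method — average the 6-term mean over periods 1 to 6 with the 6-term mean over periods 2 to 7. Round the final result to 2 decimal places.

3558.08

Sum over 1–6: 4486 + 465 + 6080 + 2607 + 5733 + 2860 = 22231
Sum over 2–7: 465 + 6080 + 2607 + 5733 + 2860 + 2721 = 20466
CMA at t=4 = (22231 + 20466) / (2·6) = 42697 / 12 = 3558.08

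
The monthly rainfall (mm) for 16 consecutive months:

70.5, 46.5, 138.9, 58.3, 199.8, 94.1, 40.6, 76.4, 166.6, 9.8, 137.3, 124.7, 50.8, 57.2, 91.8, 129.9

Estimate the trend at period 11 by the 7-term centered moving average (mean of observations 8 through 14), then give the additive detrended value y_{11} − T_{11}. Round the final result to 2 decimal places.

48.33

Trend T_11 = (76.4 + 166.6 + 9.8 + 137.3 + 124.7 + 50.8 + 57.2) / 7 = 622.8/7 = 88.9714
Detrended value: 137.3 − 88.9714 = 48.33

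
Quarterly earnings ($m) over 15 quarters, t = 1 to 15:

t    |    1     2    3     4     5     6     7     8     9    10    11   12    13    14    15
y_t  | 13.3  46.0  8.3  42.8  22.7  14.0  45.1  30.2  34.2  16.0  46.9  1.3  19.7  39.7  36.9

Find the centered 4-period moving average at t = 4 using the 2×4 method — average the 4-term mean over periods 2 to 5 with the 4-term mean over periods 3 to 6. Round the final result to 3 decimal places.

Sum over 2–5: 46.0 + 8.3 + 42.8 + 22.7 = 119.8
Sum over 3–6: 8.3 + 42.8 + 22.7 + 14.0 = 87.8
CMA at t=4 = (119.8 + 87.8) / (2·4) = 207.6 / 8 = 25.950

25.950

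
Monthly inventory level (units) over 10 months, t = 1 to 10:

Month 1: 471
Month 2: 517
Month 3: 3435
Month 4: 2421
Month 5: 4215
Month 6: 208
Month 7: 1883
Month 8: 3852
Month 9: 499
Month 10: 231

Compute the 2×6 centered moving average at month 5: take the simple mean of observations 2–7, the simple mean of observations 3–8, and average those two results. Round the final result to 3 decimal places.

Sum over 2–7: 517 + 3435 + 2421 + 4215 + 208 + 1883 = 12679
Sum over 3–8: 3435 + 2421 + 4215 + 208 + 1883 + 3852 = 16014
CMA at t=5 = (12679 + 16014) / (2·6) = 28693 / 12 = 2391.083

2391.083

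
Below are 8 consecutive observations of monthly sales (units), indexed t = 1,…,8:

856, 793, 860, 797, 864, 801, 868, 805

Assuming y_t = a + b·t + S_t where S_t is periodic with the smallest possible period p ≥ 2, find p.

First differences y_{t+1} − y_t: -63, 67, -63, 67, -63, 67, …
The difference pattern repeats every 2 terms and not for any smaller step, so p = 2.

2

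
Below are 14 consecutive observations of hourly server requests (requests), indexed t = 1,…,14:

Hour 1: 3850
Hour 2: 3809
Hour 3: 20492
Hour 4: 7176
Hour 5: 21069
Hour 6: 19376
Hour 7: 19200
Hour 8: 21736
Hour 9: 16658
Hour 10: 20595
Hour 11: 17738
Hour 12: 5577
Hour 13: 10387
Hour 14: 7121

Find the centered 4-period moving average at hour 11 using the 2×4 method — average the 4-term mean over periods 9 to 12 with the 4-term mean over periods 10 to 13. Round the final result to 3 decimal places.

14358.125

Sum over 9–12: 16658 + 20595 + 17738 + 5577 = 60568
Sum over 10–13: 20595 + 17738 + 5577 + 10387 = 54297
CMA at t=11 = (60568 + 54297) / (2·4) = 114865 / 8 = 14358.125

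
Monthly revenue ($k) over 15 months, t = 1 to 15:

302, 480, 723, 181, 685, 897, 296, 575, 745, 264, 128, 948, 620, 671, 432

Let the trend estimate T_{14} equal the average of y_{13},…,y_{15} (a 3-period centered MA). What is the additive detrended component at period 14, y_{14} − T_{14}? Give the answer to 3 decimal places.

96.667

Trend T_14 = (620 + 671 + 432) / 3 = 1723/3 = 574.33333
Detrended value: 671 − 574.33333 = 96.667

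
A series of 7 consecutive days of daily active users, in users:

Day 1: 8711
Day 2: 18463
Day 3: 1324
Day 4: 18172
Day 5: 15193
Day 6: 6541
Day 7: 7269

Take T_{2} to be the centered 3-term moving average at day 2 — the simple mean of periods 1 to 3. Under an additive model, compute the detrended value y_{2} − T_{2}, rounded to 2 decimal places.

Trend T_2 = (8711 + 18463 + 1324) / 3 = 28498/3 = 9499.3333
Detrended value: 18463 − 9499.3333 = 8963.67

8963.67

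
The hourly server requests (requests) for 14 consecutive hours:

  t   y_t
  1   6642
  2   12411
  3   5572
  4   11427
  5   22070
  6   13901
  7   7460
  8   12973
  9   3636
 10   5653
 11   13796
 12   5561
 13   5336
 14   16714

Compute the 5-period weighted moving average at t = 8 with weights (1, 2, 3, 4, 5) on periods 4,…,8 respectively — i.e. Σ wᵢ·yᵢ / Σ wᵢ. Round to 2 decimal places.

12798.33

Weighted sum: 1·11427 + 2·22070 + 3·13901 + 4·7460 + 5·12973 = 11427 + 44140 + 41703 + 29840 + 64865 = 191975
Weight total: 1 + 2 + 3 + 4 + 5 = 15
WMA = 191975 / 15 = 12798.33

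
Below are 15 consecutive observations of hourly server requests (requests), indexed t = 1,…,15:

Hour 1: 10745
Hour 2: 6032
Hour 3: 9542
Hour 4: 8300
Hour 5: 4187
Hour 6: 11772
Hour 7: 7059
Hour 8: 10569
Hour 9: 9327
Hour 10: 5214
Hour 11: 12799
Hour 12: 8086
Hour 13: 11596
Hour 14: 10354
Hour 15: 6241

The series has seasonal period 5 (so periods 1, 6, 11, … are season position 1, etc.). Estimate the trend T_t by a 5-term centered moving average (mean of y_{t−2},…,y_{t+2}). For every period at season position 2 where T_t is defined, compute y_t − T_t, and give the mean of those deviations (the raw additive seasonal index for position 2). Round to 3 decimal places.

-1523.800

Season position 2 occurs at t = 7, 12 (where T_t is defined).
t=7: T_7 = 8582.80000; y_7 − T_7 = 7059 − 8582.80000 = -1523.80000
t=12: T_12 = 9609.80000; y_12 − T_12 = 8086 − 9609.80000 = -1523.80000
Mean deviation: (-1523.80000 + -1523.80000) / 2 = -1523.800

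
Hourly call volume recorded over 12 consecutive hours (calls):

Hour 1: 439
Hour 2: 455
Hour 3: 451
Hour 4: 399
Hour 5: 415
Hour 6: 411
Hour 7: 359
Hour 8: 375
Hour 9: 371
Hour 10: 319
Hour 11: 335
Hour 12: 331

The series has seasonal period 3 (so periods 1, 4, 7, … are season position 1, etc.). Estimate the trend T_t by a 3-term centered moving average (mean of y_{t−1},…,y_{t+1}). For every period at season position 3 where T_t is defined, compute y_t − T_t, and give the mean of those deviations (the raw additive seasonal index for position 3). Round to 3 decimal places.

Season position 3 occurs at t = 3, 6, 9 (where T_t is defined).
t=3: T_3 = 435.00000; y_3 − T_3 = 451 − 435.00000 = 16.00000
t=6: T_6 = 395.00000; y_6 − T_6 = 411 − 395.00000 = 16.00000
t=9: T_9 = 355.00000; y_9 − T_9 = 371 − 355.00000 = 16.00000
Mean deviation: (16.00000 + 16.00000 + 16.00000) / 3 = 16.000

16.000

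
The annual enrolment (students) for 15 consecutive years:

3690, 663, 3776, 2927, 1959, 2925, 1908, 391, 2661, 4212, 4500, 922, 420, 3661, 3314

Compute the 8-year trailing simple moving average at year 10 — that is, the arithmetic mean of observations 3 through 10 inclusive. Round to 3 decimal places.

2594.875

Sum of periods 3–10: 3776 + 2927 + 1959 + 2925 + 1908 + 391 + 2661 + 4212 = 20759
Divide by 8: 20759 / 8 = 2594.875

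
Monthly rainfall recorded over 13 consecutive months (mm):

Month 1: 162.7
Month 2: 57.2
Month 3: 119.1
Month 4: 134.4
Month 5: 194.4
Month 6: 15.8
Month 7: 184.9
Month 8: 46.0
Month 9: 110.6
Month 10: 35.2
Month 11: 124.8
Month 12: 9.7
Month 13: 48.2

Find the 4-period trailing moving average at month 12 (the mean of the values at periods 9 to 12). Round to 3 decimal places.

70.075

Sum of periods 9–12: 110.6 + 35.2 + 124.8 + 9.7 = 280.3
Divide by 4: 280.3 / 4 = 70.075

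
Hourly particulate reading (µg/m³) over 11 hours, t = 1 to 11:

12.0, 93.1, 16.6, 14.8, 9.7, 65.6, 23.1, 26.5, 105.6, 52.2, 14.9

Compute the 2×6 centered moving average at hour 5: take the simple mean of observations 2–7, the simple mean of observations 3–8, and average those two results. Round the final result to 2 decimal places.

31.60

Sum over 2–7: 93.1 + 16.6 + 14.8 + 9.7 + 65.6 + 23.1 = 222.9
Sum over 3–8: 16.6 + 14.8 + 9.7 + 65.6 + 23.1 + 26.5 = 156.3
CMA at t=5 = (222.9 + 156.3) / (2·6) = 379.2 / 12 = 31.60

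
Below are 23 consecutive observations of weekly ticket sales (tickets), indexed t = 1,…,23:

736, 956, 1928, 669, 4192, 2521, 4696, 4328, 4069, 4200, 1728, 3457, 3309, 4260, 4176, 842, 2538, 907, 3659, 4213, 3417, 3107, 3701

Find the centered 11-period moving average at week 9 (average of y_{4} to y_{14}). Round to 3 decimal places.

3402.636

Sum of periods 4–14: 669 + 4192 + 2521 + 4696 + 4328 + 4069 + 4200 + 1728 + 3457 + 3309 + 4260 = 37429
Divide by 11: 37429 / 11 = 3402.636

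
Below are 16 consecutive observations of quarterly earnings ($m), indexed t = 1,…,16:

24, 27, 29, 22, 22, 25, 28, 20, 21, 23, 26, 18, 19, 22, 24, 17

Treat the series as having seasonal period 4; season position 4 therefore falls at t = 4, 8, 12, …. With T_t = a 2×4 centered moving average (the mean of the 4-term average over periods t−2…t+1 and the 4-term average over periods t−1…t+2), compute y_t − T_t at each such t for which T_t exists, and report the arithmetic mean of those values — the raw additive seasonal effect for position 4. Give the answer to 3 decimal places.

Season position 4 occurs at t = 4, 8, 12 (where T_t is defined).
t=4: T_4 = 24.75000; y_4 − T_4 = 22 − 24.75000 = -2.75000
t=8: T_8 = 23.25000; y_8 − T_8 = 20 − 23.25000 = -3.25000
t=12: T_12 = 21.37500; y_12 − T_12 = 18 − 21.37500 = -3.37500
Mean deviation: (-2.75000 + -3.25000 + -3.37500) / 3 = -3.125

-3.125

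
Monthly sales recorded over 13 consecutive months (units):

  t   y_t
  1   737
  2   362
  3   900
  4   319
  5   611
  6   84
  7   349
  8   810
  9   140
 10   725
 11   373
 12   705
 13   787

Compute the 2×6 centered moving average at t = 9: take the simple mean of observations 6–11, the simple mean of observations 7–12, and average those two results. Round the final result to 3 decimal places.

Sum over 6–11: 84 + 349 + 810 + 140 + 725 + 373 = 2481
Sum over 7–12: 349 + 810 + 140 + 725 + 373 + 705 = 3102
CMA at t=9 = (2481 + 3102) / (2·6) = 5583 / 12 = 465.250

465.250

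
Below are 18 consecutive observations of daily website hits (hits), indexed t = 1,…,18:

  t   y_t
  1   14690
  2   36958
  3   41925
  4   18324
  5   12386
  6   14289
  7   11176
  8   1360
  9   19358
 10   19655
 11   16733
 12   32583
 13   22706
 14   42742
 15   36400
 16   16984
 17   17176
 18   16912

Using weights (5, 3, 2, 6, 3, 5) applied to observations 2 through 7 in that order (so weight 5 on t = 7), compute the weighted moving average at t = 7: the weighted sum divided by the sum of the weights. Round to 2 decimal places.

Weighted sum: 5·36958 + 3·41925 + 2·18324 + 6·12386 + 3·14289 + 5·11176 = 184790 + 125775 + 36648 + 74316 + 42867 + 55880 = 520276
Weight total: 5 + 3 + 2 + 6 + 3 + 5 = 24
WMA = 520276 / 24 = 21678.17

21678.17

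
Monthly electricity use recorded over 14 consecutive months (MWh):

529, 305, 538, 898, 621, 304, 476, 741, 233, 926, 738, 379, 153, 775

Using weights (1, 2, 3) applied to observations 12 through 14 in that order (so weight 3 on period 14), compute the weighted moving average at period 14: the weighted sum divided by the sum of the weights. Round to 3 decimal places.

501.667

Weighted sum: 1·379 + 2·153 + 3·775 = 379 + 306 + 2325 = 3010
Weight total: 1 + 2 + 3 = 6
WMA = 3010 / 6 = 501.667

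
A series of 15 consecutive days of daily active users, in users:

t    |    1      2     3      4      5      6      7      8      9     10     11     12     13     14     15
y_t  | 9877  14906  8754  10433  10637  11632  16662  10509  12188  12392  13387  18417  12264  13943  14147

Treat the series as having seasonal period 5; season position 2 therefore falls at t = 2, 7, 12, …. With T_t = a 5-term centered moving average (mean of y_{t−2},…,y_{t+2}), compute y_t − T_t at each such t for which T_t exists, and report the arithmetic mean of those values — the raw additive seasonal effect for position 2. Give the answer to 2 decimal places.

Season position 2 occurs at t = 7, 12 (where T_t is defined).
t=7: T_7 = 12325.6000; y_7 − T_7 = 16662 − 12325.6000 = 4336.4000
t=12: T_12 = 14080.6000; y_12 − T_12 = 18417 − 14080.6000 = 4336.4000
Mean deviation: (4336.4000 + 4336.4000) / 2 = 4336.40

4336.40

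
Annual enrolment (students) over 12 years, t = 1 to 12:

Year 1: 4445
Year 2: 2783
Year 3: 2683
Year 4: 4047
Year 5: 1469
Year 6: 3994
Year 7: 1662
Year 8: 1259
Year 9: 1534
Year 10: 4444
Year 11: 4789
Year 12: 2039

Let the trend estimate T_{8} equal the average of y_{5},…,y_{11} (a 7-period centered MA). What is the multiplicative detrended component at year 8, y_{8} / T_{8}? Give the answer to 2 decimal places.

0.46

Trend T_8 = (1469 + 3994 + 1662 + 1259 + 1534 + 4444 + 4789) / 7 = 19151/7 = 2735.8571
Ratio to trend: 1259 / 2735.8571 = 0.46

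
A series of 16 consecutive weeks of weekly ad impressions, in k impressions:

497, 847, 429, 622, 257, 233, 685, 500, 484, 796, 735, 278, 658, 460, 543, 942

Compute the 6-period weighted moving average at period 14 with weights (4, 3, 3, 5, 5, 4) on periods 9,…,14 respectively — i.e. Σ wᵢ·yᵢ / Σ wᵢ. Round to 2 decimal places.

Weighted sum: 4·484 + 3·796 + 3·735 + 5·278 + 5·658 + 4·460 = 1936 + 2388 + 2205 + 1390 + 3290 + 1840 = 13049
Weight total: 4 + 3 + 3 + 5 + 5 + 4 = 24
WMA = 13049 / 24 = 543.71

543.71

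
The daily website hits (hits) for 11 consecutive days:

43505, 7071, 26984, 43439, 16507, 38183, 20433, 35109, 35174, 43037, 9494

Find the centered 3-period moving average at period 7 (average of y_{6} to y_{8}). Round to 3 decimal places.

Sum of periods 6–8: 38183 + 20433 + 35109 = 93725
Divide by 3: 93725 / 3 = 31241.667

31241.667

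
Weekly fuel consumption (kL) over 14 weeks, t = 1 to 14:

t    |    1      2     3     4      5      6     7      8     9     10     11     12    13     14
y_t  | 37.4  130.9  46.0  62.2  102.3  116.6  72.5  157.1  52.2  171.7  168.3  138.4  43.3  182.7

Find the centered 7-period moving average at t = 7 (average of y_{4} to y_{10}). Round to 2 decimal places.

104.94

Sum of periods 4–10: 62.2 + 102.3 + 116.6 + 72.5 + 157.1 + 52.2 + 171.7 = 734.6
Divide by 7: 734.6 / 7 = 104.94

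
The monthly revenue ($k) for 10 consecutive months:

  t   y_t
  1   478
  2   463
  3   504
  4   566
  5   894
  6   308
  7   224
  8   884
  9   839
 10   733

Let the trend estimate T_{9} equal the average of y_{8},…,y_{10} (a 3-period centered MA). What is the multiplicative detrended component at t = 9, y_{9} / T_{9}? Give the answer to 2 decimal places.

1.02

Trend T_9 = (884 + 839 + 733) / 3 = 2456/3 = 818.6667
Ratio to trend: 839 / 818.6667 = 1.02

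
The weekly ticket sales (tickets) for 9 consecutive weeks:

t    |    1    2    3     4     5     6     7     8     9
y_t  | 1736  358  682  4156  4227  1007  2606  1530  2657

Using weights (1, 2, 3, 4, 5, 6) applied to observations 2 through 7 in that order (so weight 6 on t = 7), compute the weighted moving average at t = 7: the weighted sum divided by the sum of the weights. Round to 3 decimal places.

2465.190

Weighted sum: 1·358 + 2·682 + 3·4156 + 4·4227 + 5·1007 + 6·2606 = 358 + 1364 + 12468 + 16908 + 5035 + 15636 = 51769
Weight total: 1 + 2 + 3 + 4 + 5 + 6 = 21
WMA = 51769 / 21 = 2465.190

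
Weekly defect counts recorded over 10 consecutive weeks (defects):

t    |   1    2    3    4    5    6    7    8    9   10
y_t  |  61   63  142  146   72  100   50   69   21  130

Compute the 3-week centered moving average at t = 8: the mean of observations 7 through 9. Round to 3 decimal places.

46.667

Sum of periods 7–9: 50 + 69 + 21 = 140
Divide by 3: 140 / 3 = 46.667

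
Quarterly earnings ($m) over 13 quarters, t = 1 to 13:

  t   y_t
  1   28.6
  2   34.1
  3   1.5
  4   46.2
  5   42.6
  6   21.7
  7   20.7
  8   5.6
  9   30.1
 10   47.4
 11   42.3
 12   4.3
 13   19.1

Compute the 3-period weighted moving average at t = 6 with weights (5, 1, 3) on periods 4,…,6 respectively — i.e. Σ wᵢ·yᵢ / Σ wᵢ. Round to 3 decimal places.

Weighted sum: 5·46.2 + 1·42.6 + 3·21.7 = 231.0 + 42.6 + 65.1 = 338.7
Weight total: 5 + 1 + 3 = 9
WMA = 338.7 / 9 = 37.633

37.633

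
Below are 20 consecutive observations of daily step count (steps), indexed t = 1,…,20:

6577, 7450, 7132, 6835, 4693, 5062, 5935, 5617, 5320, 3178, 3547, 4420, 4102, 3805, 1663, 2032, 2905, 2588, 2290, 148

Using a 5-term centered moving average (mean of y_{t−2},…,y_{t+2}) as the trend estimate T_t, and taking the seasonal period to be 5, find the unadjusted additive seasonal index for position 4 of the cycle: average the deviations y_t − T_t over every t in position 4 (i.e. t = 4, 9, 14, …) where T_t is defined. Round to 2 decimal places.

600.60

Season position 4 occurs at t = 4, 9, 14 (where T_t is defined).
t=4: T_4 = 6234.4000; y_4 − T_4 = 6835 − 6234.4000 = 600.6000
t=9: T_9 = 4719.4000; y_9 − T_9 = 5320 − 4719.4000 = 600.6000
t=14: T_14 = 3204.4000; y_14 − T_14 = 3805 − 3204.4000 = 600.6000
Mean deviation: (600.6000 + 600.6000 + 600.6000) / 3 = 600.60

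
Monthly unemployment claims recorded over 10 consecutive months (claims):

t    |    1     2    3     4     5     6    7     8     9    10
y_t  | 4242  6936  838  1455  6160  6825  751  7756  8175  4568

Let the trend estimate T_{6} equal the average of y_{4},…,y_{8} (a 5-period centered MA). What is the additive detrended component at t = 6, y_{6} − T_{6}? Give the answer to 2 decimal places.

2235.60

Trend T_6 = (1455 + 6160 + 6825 + 751 + 7756) / 5 = 22947/5 = 4589.4000
Detrended value: 6825 − 4589.4000 = 2235.60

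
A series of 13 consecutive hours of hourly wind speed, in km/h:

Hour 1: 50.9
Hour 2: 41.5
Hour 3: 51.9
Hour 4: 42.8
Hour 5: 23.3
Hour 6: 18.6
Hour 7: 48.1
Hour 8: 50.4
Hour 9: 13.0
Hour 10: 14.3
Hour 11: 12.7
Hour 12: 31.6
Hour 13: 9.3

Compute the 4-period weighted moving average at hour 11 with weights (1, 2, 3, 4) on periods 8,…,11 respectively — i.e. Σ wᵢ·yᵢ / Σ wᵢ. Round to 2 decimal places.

17.01

Weighted sum: 1·50.4 + 2·13.0 + 3·14.3 + 4·12.7 = 50.4 + 26.0 + 42.9 + 50.8 = 170.1
Weight total: 1 + 2 + 3 + 4 = 10
WMA = 170.1 / 10 = 17.01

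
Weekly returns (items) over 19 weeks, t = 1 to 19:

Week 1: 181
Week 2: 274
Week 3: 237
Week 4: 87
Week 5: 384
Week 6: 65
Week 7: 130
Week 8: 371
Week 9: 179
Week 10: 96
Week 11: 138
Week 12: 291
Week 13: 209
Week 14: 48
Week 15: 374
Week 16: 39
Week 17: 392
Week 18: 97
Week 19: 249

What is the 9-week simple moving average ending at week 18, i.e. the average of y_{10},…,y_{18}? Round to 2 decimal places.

Sum of periods 10–18: 96 + 138 + 291 + 209 + 48 + 374 + 39 + 392 + 97 = 1684
Divide by 9: 1684 / 9 = 187.11

187.11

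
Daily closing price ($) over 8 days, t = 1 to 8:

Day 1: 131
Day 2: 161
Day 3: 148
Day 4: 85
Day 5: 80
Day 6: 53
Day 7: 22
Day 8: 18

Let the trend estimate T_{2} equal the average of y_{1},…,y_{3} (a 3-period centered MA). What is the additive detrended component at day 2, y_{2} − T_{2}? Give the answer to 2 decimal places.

14.33

Trend T_2 = (131 + 161 + 148) / 3 = 440/3 = 146.6667
Detrended value: 161 − 146.6667 = 14.33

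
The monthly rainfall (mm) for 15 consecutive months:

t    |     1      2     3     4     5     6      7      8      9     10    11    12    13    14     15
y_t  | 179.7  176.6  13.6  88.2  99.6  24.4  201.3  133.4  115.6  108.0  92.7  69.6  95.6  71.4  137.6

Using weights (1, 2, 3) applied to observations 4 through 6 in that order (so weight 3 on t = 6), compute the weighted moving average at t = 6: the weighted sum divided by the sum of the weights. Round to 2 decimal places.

Weighted sum: 1·88.2 + 2·99.6 + 3·24.4 = 88.2 + 199.2 + 73.2 = 360.6
Weight total: 1 + 2 + 3 = 6
WMA = 360.6 / 6 = 60.10

60.10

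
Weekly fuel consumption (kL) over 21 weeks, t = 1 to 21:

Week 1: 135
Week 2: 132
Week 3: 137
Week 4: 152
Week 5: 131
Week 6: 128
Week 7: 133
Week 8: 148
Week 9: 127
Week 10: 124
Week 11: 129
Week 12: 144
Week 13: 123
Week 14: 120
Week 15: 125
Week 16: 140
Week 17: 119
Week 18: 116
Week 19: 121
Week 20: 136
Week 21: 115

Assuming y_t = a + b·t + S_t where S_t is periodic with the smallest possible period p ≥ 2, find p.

4

First differences y_{t+1} − y_t: -3, 5, 15, -21, -3, 5, 15, -21, -3, 5, …
The difference pattern repeats every 4 terms and not for any smaller step, so p = 4.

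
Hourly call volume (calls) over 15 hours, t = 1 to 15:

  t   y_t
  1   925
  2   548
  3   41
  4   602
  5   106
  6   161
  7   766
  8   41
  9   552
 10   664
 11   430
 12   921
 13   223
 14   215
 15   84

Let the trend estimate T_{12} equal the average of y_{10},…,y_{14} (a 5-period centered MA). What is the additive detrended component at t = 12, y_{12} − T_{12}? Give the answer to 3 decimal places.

430.400

Trend T_12 = (664 + 430 + 921 + 223 + 215) / 5 = 2453/5 = 490.60000
Detrended value: 921 − 490.60000 = 430.400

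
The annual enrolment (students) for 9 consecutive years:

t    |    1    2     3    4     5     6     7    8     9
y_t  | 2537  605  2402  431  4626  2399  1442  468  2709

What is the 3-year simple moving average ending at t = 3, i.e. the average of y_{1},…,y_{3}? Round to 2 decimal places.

1848.00

Sum of periods 1–3: 2537 + 605 + 2402 = 5544
Divide by 3: 5544 / 3 = 1848.00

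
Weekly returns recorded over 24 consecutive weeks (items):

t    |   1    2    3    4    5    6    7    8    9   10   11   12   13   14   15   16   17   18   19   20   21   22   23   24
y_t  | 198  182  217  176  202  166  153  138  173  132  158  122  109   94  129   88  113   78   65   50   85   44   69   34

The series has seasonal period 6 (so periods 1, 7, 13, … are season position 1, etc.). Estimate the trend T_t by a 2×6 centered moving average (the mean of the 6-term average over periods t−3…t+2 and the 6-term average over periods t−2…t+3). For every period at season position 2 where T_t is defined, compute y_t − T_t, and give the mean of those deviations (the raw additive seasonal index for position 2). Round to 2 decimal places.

-18.92

Season position 2 occurs at t = 8, 14, 20 (where T_t is defined).
t=8: T_8 = 157.0000; y_8 − T_8 = 138 − 157.0000 = -19.0000
t=14: T_14 = 112.9167; y_14 − T_14 = 94 − 112.9167 = -18.9167
t=20: T_20 = 68.8333; y_20 − T_20 = 50 − 68.8333 = -18.8333
Mean deviation: (-19.0000 + -18.9167 + -18.8333) / 3 = -18.92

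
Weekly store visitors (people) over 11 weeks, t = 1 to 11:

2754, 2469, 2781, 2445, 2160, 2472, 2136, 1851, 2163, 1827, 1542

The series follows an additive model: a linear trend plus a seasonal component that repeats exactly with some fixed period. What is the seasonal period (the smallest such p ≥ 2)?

3

First differences y_{t+1} − y_t: -285, 312, -336, -285, 312, -336, -285, 312, …
The difference pattern repeats every 3 terms and not for any smaller step, so p = 3.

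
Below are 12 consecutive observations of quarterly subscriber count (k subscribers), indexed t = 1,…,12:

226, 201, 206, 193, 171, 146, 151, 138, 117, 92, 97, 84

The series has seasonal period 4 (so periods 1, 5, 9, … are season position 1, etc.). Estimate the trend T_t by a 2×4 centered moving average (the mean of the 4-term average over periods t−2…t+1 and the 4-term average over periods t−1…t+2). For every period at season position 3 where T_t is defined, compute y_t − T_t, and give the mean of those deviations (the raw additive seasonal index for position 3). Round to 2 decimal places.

Season position 3 occurs at t = 3, 7 (where T_t is defined).
t=3: T_3 = 199.6250; y_3 − T_3 = 206 − 199.6250 = 6.3750
t=7: T_7 = 144.7500; y_7 − T_7 = 151 − 144.7500 = 6.2500
Mean deviation: (6.3750 + 6.2500) / 2 = 6.31

6.31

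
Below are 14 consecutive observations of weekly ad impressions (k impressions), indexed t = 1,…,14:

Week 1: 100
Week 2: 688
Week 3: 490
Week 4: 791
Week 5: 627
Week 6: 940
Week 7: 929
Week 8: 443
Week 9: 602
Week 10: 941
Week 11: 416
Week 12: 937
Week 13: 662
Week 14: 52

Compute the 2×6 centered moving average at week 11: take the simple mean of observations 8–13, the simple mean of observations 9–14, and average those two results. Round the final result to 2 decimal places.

634.25

Sum over 8–13: 443 + 602 + 941 + 416 + 937 + 662 = 4001
Sum over 9–14: 602 + 941 + 416 + 937 + 662 + 52 = 3610
CMA at t=11 = (4001 + 3610) / (2·6) = 7611 / 12 = 634.25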